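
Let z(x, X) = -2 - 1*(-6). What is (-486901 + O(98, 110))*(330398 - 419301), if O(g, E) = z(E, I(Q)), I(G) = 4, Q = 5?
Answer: 43286603991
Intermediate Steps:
z(x, X) = 4 (z(x, X) = -2 + 6 = 4)
O(g, E) = 4
(-486901 + O(98, 110))*(330398 - 419301) = (-486901 + 4)*(330398 - 419301) = -486897*(-88903) = 43286603991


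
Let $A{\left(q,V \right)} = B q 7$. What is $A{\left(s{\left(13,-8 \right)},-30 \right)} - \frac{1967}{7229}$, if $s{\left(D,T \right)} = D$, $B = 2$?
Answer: $\frac{1313711}{7229} \approx 181.73$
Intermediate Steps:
$A{\left(q,V \right)} = 14 q$ ($A{\left(q,V \right)} = 2 q 7 = 14 q$)
$A{\left(s{\left(13,-8 \right)},-30 \right)} - \frac{1967}{7229} = 14 \cdot 13 - \frac{1967}{7229} = 182 - \frac{1967}{7229} = \frac{1313711}{7229}$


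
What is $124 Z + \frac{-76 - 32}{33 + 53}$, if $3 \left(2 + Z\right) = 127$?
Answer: $\frac{645010}{129} \approx 5000.1$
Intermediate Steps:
$Z = \frac{121}{3}$ ($Z = -2 + \frac{1}{3} \cdot 127 = -2 + \frac{127}{3} = \frac{121}{3} \approx 40.333$)
$124 Z + \frac{-76 - 32}{33 + 53} = 124 \cdot \frac{121}{3} + \frac{-76 - 32}{33 + 53} = \frac{15004}{3} - \frac{108}{86} = \frac{15004}{3} - \frac{54}{43} = \frac{645010}{129}$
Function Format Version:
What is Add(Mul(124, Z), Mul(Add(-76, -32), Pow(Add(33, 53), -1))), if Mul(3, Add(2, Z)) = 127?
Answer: Rational(645010, 129) ≈ 5000.1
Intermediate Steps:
Z = Rational(121, 3) (Z = Add(-2, Mul(Rational(1, 3), 127)) = Add(-2, Rational(127, 3)) = Rational(121, 3) ≈ 40.333)
Add(Mul(124, Z), Mul(Add(-76, -32), Pow(Add(33, 53), -1))) = Add(Mul(124, Rational(121, 3)), Mul(Add(-76, -32), Pow(Add(33, 53), -1))) = Add(Rational(15004, 3), Mul(-108, Pow(86, -1))) = Add(Rational(15004, 3), Mul(-108, Rational(1, 86))) = Add(Rational(15004, 3), Rational(-54, 43)) = Rational(645010, 129)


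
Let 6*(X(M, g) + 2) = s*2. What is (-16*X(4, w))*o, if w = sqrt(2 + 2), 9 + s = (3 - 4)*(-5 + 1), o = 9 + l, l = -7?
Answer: 352/3 ≈ 117.33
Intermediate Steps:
o = 2 (o = 9 - 7 = 2)
s = -5 (s = -9 + (3 - 4)*(-5 + 1) = -9 - 1*(-4) = -9 + 4 = -5)
w = 2 (w = sqrt(4) = 2)
X(M, g) = -11/3 (X(M, g) = -2 + (-5*2)/6 = -2 + (1/6)*(-10) = -2 - 5/3 = -11/3)
(-16*X(4, w))*o = -16*(-11/3)*2 = (176/3)*2 = 352/3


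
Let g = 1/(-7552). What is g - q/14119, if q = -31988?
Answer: 241559257/106626688 ≈ 2.2655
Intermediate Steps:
g = -1/7552 ≈ -0.00013242
g - q/14119 = -1/7552 - (-31988)/14119 = -1/7552 - 1*(-31988/14119) = -1/7552 + 31988/14119 = 241559257/106626688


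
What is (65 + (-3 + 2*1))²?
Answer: 4096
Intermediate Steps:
(65 + (-3 + 2*1))² = (65 + (-3 + 2))² = (65 - 1)² = 64² = 4096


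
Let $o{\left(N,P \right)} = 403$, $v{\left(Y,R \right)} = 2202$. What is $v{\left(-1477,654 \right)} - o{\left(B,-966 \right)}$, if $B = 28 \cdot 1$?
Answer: $1799$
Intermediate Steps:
$B = 28$
$v{\left(-1477,654 \right)} - o{\left(B,-966 \right)} = 2202 - 403 = 1799$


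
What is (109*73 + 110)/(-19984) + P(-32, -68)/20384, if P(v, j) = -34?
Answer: -644989/1591226 ≈ -0.40534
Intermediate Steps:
(109*73 + 110)/(-19984) + P(-32, -68)/20384 = (109*73 + 110)/(-19984) - 34/20384 = (7957 + 110)*(-1/19984) - 34*1/20384 = 8067*(-1/19984) - 17/10192 = -8067/19984 - 17/10192 = -644989/1591226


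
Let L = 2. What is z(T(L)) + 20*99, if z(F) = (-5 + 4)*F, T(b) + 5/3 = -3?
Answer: 5954/3 ≈ 1984.7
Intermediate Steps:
T(b) = -14/3 (T(b) = -5/3 - 3 = -14/3)
z(F) = -F
z(T(L)) + 20*99 = -1*(-14/3) + 20*99 = 14/3 + 1980 = 5954/3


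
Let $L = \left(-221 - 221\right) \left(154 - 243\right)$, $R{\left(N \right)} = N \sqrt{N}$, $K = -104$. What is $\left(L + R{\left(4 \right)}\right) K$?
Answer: $-4091984$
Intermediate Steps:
$R{\left(N \right)} = N^{\frac{3}{2}}$
$L = 39338$ ($L = \left(-442\right) \left(-89\right) = 39338$)
$\left(L + R{\left(4 \right)}\right) K = \left(39338 + 4^{\frac{3}{2}}\right) \left(-104\right) = \left(39338 + 8\right) \left(-104\right) = 39346 \left(-104\right) = -4091984$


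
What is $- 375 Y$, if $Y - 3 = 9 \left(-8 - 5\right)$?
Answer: $42750$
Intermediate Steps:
$Y = -114$ ($Y = 3 + 9 \left(-8 - 5\right) = 3 + 9 \left(-13\right) = 3 - 117 = -114$)
$- 375 Y = \left(-375\right) \left(-114\right) = 42750$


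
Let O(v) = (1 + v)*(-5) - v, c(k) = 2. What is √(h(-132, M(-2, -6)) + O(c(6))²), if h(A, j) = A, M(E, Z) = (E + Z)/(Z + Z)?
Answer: √157 ≈ 12.530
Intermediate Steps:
M(E, Z) = (E + Z)/(2*Z) (M(E, Z) = (E + Z)/((2*Z)) = (E + Z)*(1/(2*Z)) = (E + Z)/(2*Z))
O(v) = -5 - 6*v (O(v) = (-5 - 5*v) - v = -5 - 6*v)
√(h(-132, M(-2, -6)) + O(c(6))²) = √(-132 + (-5 - 6*2)²) = √(-132 + (-5 - 12)²) = √(-132 + (-17)²) = √(-132 + 289) = √157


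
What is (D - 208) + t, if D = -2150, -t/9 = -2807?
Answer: 22905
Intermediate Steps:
t = 25263 (t = -9*(-2807) = 25263)
(D - 208) + t = (-2150 - 208) + 25263 = -2358 + 25263 = 22905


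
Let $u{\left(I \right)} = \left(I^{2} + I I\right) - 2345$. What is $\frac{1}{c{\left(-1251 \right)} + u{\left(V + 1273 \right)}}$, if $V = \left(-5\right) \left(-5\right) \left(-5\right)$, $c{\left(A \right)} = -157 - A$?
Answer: $\frac{1}{2634557} \approx 3.7957 \cdot 10^{-7}$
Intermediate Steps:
$V = -125$ ($V = 25 \left(-5\right) = -125$)
$u{\left(I \right)} = -2345 + 2 I^{2}$ ($u{\left(I \right)} = \left(I^{2} + I^{2}\right) - 2345 = 2 I^{2} - 2345 = -2345 + 2 I^{2}$)
$\frac{1}{c{\left(-1251 \right)} + u{\left(V + 1273 \right)}} = \frac{1}{\left(-157 - -1251\right) - \left(2345 - 2 \left(-125 + 1273\right)^{2}\right)} = \frac{1}{\left(-157 + 1251\right) - \left(2345 - 2 \cdot 1148^{2}\right)} = \frac{1}{1094 + \left(-2345 + 2 \cdot 1317904\right)} = \frac{1}{1094 + \left(-2345 + 2635808\right)} = \frac{1}{1094 + 2633463} = \frac{1}{2634557}$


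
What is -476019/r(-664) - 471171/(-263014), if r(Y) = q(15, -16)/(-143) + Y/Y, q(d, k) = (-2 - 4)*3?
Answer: -17903475702507/42345254 ≈ -4.2280e+5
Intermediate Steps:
q(d, k) = -18 (q(d, k) = -6*3 = -18)
r(Y) = 161/143 (r(Y) = -18/(-143) + Y/Y = -18*(-1/143) + 1 = 18/143 + 1 = 161/143)
-476019/r(-664) - 471171/(-263014) = -476019/161/143 - 471171/(-263014) = -476019*143/161 - 471171*(-1/263014) = -68070717/161 + 471171/263014 = -17903475702507/42345254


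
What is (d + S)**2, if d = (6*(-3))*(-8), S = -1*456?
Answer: 97344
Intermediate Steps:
S = -456
d = 144 (d = -18*(-8) = 144)
(d + S)**2 = (144 - 456)**2 = (-312)**2 = 97344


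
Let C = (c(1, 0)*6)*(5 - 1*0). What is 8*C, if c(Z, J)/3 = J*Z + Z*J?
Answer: 0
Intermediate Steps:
c(Z, J) = 6*J*Z (c(Z, J) = 3*(J*Z + Z*J) = 3*(J*Z + J*Z) = 3*(2*J*Z) = 6*J*Z)
C = 0 (C = ((6*0*1)*6)*(5 - 1*0) = (0*6)*(5 + 0) = 0*5 = 0)
8*C = 8*0 = 0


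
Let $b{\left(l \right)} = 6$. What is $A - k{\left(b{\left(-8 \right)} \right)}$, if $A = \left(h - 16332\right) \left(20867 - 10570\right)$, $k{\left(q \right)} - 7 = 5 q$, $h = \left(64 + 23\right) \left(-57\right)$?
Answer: $-219233464$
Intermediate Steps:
$h = -4959$ ($h = 87 \left(-57\right) = -4959$)
$k{\left(q \right)} = 7 + 5 q$
$A = -219233427$ ($A = \left(-4959 - 16332\right) \left(20867 - 10570\right) = \left(-21291\right) 10297 = -219233427$)
$A - k{\left(b{\left(-8 \right)} \right)} = -219233427 - \left(7 + 5 \cdot 6\right) = -219233427 - \left(7 + 30\right) = -219233427 - 37 = -219233464$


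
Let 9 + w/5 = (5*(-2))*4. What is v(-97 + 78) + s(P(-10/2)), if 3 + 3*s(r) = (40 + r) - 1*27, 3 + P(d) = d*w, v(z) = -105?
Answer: 917/3 ≈ 305.67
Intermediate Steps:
w = -245 (w = -45 + 5*((5*(-2))*4) = -45 + 5*(-10*4) = -45 + 5*(-40) = -45 - 200 = -245)
P(d) = -3 - 245*d (P(d) = -3 + d*(-245) = -3 - 245*d)
s(r) = 10/3 + r/3 (s(r) = -1 + ((40 + r) - 1*27)/3 = -1 + ((40 + r) - 27)/3 = -1 + (13 + r)/3 = -1 + (13/3 + r/3) = 10/3 + r/3)
v(-97 + 78) + s(P(-10/2)) = -105 + (10/3 + (-3 - (-2450)/2)/3) = -105 + (10/3 + (-3 - 245*(-5))/3) = -105 + (10/3 + (-3 + 1225)/3) = -105 + (10/3 + (⅓)*1222) = -105 + (10/3 + 1222/3) = -105 + 1232/3 = 917/3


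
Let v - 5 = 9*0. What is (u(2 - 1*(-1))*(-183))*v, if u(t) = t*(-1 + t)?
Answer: -5490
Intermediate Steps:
v = 5 (v = 5 + 9*0 = 5 + 0 = 5)
(u(2 - 1*(-1))*(-183))*v = (((2 - 1*(-1))*(-1 + (2 - 1*(-1))))*(-183))*5 = (((2 + 1)*(-1 + (2 + 1)))*(-183))*5 = ((3*(-1 + 3))*(-183))*5 = ((3*2)*(-183))*5 = (6*(-183))*5 = -1098*5 = -5490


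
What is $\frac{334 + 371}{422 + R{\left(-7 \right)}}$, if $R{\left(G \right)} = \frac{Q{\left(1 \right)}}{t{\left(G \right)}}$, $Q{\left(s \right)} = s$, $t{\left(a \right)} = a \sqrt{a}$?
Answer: $\frac{102045930}{61082813} - \frac{4935 i \sqrt{7}}{61082813} \approx 1.6706 - 0.00021376 i$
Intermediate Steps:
$t{\left(a \right)} = a^{\frac{3}{2}}$
$R{\left(G \right)} = \frac{1}{G^{\frac{3}{2}}}$ ($R{\left(G \right)} = 1 \frac{1}{G^{\frac{3}{2}}} = \frac{1}{G^{\frac{3}{2}}}$)
$\frac{334 + 371}{422 + R{\left(-7 \right)}} = \frac{334 + 371}{422 + \frac{1}{\left(-7\right) i \sqrt{7}}} = \frac{705}{422 + \frac{i \sqrt{7}}{49}}$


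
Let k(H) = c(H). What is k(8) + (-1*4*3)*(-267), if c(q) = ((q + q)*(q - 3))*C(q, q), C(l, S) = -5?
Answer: 2804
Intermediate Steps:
c(q) = -10*q*(-3 + q) (c(q) = ((q + q)*(q - 3))*(-5) = ((2*q)*(-3 + q))*(-5) = (2*q*(-3 + q))*(-5) = -10*q*(-3 + q))
k(H) = 10*H*(3 - H)
k(8) + (-1*4*3)*(-267) = 10*8*(3 - 1*8) + (-1*4*3)*(-267) = 10*8*(3 - 8) - 4*3*(-267) = 10*8*(-5) - 12*(-267) = -400 + 3204 = 2804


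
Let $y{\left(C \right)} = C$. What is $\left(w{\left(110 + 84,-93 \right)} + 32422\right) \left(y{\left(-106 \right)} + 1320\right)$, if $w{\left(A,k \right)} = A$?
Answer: $39595824$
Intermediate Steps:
$\left(w{\left(110 + 84,-93 \right)} + 32422\right) \left(y{\left(-106 \right)} + 1320\right) = \left(\left(110 + 84\right) + 32422\right) \left(-106 + 1320\right) = \left(194 + 32422\right) 1214 = 32616 \cdot 1214 = 39595824$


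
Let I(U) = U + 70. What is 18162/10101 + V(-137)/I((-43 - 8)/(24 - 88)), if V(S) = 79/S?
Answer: 3740978786/2090055149 ≈ 1.7899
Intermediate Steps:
I(U) = 70 + U
18162/10101 + V(-137)/I((-43 - 8)/(24 - 88)) = 18162/10101 + (79/(-137))/(70 + (-43 - 8)/(24 - 88)) = 18162*(1/10101) + (79*(-1/137))/(70 - 51/(-64)) = 6054/3367 - 79/(137*(70 - 51*(-1/64))) = 6054/3367 - 79/(137*(70 + 51/64)) = 6054/3367 - 79/(137*4531/64) = 6054/3367 - 79/137*64/4531 = 6054/3367 - 5056/620747 = 3740978786/2090055149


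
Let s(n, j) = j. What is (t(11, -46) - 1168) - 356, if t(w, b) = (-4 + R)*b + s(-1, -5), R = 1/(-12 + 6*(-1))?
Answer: -12082/9 ≈ -1342.4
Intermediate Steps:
R = -1/18 (R = 1/(-12 - 6) = 1/(-18) = -1/18 ≈ -0.055556)
t(w, b) = -5 - 73*b/18 (t(w, b) = (-4 - 1/18)*b - 5 = -73*b/18 - 5 = -5 - 73*b/18)
(t(11, -46) - 1168) - 356 = ((-5 - 73/18*(-46)) - 1168) - 356 = ((-5 + 1679/9) - 1168) - 356 = (1634/9 - 1168) - 356 = -8878/9 - 356 = -12082/9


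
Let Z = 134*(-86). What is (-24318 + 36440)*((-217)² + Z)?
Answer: 431118930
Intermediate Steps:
Z = -11524
(-24318 + 36440)*((-217)² + Z) = (-24318 + 36440)*((-217)² - 11524) = 12122*(47089 - 11524) = 12122*35565 = 431118930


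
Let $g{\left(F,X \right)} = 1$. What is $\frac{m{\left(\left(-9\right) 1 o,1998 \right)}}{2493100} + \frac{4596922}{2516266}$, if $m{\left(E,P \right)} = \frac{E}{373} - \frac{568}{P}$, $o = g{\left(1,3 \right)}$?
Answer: $\frac{2135261789502456941}{1168800994632302100} \approx 1.8269$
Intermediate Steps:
$o = 1$
$m{\left(E,P \right)} = - \frac{568}{P} + \frac{E}{373}$ ($m{\left(E,P \right)} = E \frac{1}{373} - \frac{568}{P} = \frac{E}{373} - \frac{568}{P} = - \frac{568}{P} + \frac{E}{373}$)
$\frac{m{\left(\left(-9\right) 1 o,1998 \right)}}{2493100} + \frac{4596922}{2516266} = \frac{- \frac{568}{1998} + \frac{\left(-9\right) 1 \cdot 1}{373}}{2493100} + \frac{4596922}{2516266} = \left(\left(-568\right) \frac{1}{1998} + \frac{\left(-9\right) 1}{373}\right) \frac{1}{2493100} + 4596922 \cdot \frac{1}{2516266} = \left(- \frac{284}{999} + \frac{1}{373} \left(-9\right)\right) \frac{1}{2493100} + \frac{2298461}{1258133} = \left(- \frac{284}{999} - \frac{9}{373}\right) \frac{1}{2493100} + \frac{2298461}{1258133} = \left(- \frac{114923}{372627}\right) \frac{1}{2493100} + \frac{2298461}{1258133} = - \frac{114923}{928996373700} + \frac{2298461}{1258133} = \frac{2135261789502456941}{1168800994632302100}$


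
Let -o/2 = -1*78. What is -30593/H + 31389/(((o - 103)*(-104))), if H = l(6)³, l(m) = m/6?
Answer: -168660005/5512 ≈ -30599.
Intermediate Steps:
o = 156 (o = -(-2)*78 = -2*(-78) = 156)
l(m) = m/6 (l(m) = m*(⅙) = m/6)
H = 1 (H = ((⅙)*6)³ = 1³ = 1)
-30593/H + 31389/(((o - 103)*(-104))) = -30593/1 + 31389/(((156 - 103)*(-104))) = -30593*1 + 31389/((53*(-104))) = -30593 + 31389/(-5512) = -30593 + 31389*(-1/5512) = -30593 - 31389/5512 = -168660005/5512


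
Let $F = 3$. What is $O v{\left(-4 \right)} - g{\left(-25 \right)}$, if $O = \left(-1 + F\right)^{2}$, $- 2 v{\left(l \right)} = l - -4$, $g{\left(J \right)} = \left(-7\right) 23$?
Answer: $161$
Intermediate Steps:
$g{\left(J \right)} = -161$
$v{\left(l \right)} = -2 - \frac{l}{2}$ ($v{\left(l \right)} = - \frac{l - -4}{2} = - \frac{l + 4}{2} = - \frac{4 + l}{2} = -2 - \frac{l}{2}$)
$O = 4$ ($O = \left(-1 + 3\right)^{2} = 2^{2} = 4$)
$O v{\left(-4 \right)} - g{\left(-25 \right)} = 4 \left(-2 - -2\right) - -161 = 4 \left(-2 + 2\right) + 161 = 4 \cdot 0 + 161 = 0 + 161 = 161$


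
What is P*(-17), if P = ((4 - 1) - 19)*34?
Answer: 9248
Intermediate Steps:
P = -544 (P = (3 - 19)*34 = -16*34 = -544)
P*(-17) = -544*(-17) = 9248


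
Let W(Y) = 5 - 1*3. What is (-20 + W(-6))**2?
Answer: 324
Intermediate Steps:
W(Y) = 2 (W(Y) = 5 - 3 = 2)
(-20 + W(-6))**2 = (-20 + 2)**2 = (-18)**2 = 324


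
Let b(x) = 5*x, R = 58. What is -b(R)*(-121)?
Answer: 35090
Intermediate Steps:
-b(R)*(-121) = -5*58*(-121) = -290*(-121) = -1*(-35090) = 35090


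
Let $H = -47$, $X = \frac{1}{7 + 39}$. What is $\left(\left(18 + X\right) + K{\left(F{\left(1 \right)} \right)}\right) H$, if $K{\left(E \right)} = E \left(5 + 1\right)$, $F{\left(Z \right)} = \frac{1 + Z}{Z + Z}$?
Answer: $- \frac{51935}{46} \approx -1129.0$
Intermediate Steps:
$F{\left(Z \right)} = \frac{1 + Z}{2 Z}$
$X = \frac{1}{46} \approx 0.021739$
$K{\left(E \right)} = 6 E$ ($K{\left(E \right)} = E 6 = 6 E$)
$\left(\left(18 + X\right) + K{\left(F{\left(1 \right)} \right)}\right) H = \left(\left(18 + \frac{1}{46}\right) + 6 \frac{1 + 1}{2 \cdot 1}\right) \left(-47\right) = \left(\frac{829}{46} + 6 \cdot \frac{1}{2} \cdot 1 \cdot 2\right) \left(-47\right) = \left(\frac{829}{46} + 6 \cdot 1\right) \left(-47\right) = \left(\frac{829}{46} + 6\right) \left(-47\right) = \frac{1105}{46} \left(-47\right) = - \frac{51935}{46}$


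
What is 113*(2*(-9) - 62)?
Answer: -9040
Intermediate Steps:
113*(2*(-9) - 62) = 113*(-18 - 62) = 113*(-80) = -9040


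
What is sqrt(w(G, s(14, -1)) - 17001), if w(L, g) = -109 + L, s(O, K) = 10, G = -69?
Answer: I*sqrt(17179) ≈ 131.07*I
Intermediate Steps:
sqrt(w(G, s(14, -1)) - 17001) = sqrt((-109 - 69) - 17001) = sqrt(-178 - 17001) = sqrt(-17179) = I*sqrt(17179)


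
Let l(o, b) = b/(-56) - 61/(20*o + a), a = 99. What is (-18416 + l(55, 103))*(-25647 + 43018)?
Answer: -21481861342107/67144 ≈ -3.1994e+8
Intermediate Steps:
l(o, b) = -61/(99 + 20*o) - b/56 (l(o, b) = b/(-56) - 61/(20*o + 99) = b*(-1/56) - 61/(99 + 20*o) = -b/56 - 61/(99 + 20*o) = -61/(99 + 20*o) - b/56)
(-18416 + l(55, 103))*(-25647 + 43018) = (-18416 + (-3416 - 99*103 - 20*103*55)/(56*(99 + 20*55)))*(-25647 + 43018) = (-18416 + (-3416 - 10197 - 113300)/(56*(99 + 1100)))*17371 = (-18416 + (1/56)*(-126913)/1199)*17371 = (-18416 + (1/56)*(1/1199)*(-126913))*17371 = (-18416 - 126913/67144)*17371 = -1236650817/67144*17371 = -21481861342107/67144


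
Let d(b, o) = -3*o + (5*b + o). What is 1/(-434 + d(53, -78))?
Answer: -1/13 ≈ -0.076923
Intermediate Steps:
d(b, o) = -2*o + 5*b (d(b, o) = -3*o + (o + 5*b) = -2*o + 5*b)
1/(-434 + d(53, -78)) = 1/(-434 + (-2*(-78) + 5*53)) = 1/(-434 + (156 + 265)) = 1/(-434 + 421) = 1/(-13) = -1/13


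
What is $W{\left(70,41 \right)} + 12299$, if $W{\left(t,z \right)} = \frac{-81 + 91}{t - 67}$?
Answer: $\frac{36907}{3} \approx 12302.0$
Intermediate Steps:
$W{\left(t,z \right)} = \frac{10}{-67 + t}$
$W{\left(70,41 \right)} + 12299 = \frac{10}{-67 + 70} + 12299 = \frac{10}{3} + 12299 = \frac{36907}{3}$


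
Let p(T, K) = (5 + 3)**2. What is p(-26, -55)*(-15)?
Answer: -960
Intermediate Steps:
p(T, K) = 64 (p(T, K) = 8**2 = 64)
p(-26, -55)*(-15) = 64*(-15) = -960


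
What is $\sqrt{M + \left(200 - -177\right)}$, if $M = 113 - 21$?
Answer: $\sqrt{469} \approx 21.656$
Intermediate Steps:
$M = 92$
$\sqrt{M + \left(200 - -177\right)} = \sqrt{92 + \left(200 - -177\right)} = \sqrt{92 + \left(200 + 177\right)} = \sqrt{92 + 377} = \sqrt{469}$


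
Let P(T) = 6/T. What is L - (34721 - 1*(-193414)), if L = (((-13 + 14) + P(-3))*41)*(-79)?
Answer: -224896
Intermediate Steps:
L = 3239 (L = (((-13 + 14) + 6/(-3))*41)*(-79) = ((1 + 6*(-⅓))*41)*(-79) = ((1 - 2)*41)*(-79) = -1*41*(-79) = -41*(-79) = 3239)
L - (34721 - 1*(-193414)) = 3239 - (34721 - 1*(-193414)) = 3239 - (34721 + 193414) = 3239 - 1*228135 = 3239 - 228135 = -224896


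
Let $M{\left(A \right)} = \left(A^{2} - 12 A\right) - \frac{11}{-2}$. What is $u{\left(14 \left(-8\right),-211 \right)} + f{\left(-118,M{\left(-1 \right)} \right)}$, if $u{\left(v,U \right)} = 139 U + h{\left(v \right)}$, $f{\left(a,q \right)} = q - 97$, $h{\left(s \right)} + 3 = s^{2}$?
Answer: $- \frac{33733}{2} \approx -16867.0$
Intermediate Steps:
$M{\left(A \right)} = \frac{11}{2} + A^{2} - 12 A$ ($M{\left(A \right)} = \left(A^{2} - 12 A\right) - - \frac{11}{2} = \left(A^{2} - 12 A\right) + \frac{11}{2} = \frac{11}{2} + A^{2} - 12 A$)
$h{\left(s \right)} = -3 + s^{2}$
$f{\left(a,q \right)} = -97 + q$
$u{\left(v,U \right)} = -3 + v^{2} + 139 U$ ($u{\left(v,U \right)} = 139 U + \left(-3 + v^{2}\right) = -3 + v^{2} + 139 U$)
$u{\left(14 \left(-8\right),-211 \right)} + f{\left(-118,M{\left(-1 \right)} \right)} = \left(-3 + \left(14 \left(-8\right)\right)^{2} + 139 \left(-211\right)\right) + \left(-97 + \left(\frac{11}{2} + \left(-1\right)^{2} - -12\right)\right) = \left(-3 + \left(-112\right)^{2} - 29329\right) + \left(-97 + \left(\frac{11}{2} + 1 + 12\right)\right) = \left(-3 + 12544 - 29329\right) + \left(-97 + \frac{37}{2}\right) = -16788 - \frac{157}{2} = - \frac{33733}{2}$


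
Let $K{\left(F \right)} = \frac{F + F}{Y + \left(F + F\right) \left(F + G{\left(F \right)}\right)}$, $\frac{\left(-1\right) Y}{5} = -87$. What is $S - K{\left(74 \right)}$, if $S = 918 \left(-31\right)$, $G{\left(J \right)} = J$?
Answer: $- \frac{635723410}{22339} \approx -28458.0$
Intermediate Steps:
$Y = 435$ ($Y = \left(-5\right) \left(-87\right) = 435$)
$S = -28458$
$K{\left(F \right)} = \frac{2 F}{435 + 4 F^{2}}$ ($K{\left(F \right)} = \frac{F + F}{435 + \left(F + F\right) \left(F + F\right)} = \frac{2 F}{435 + 2 F 2 F} = \frac{2 F}{435 + 4 F^{2}}$)
$S - K{\left(74 \right)} = -28458 - 2 \cdot 74 \frac{1}{435 + 4 \cdot 74^{2}} = -28458 - 2 \cdot 74 \frac{1}{435 + 4 \cdot 5476} = -28458 - 2 \cdot 74 \frac{1}{435 + 21904} = -28458 - 2 \cdot 74 \cdot \frac{1}{22339} = -28458 - \frac{148}{22339} = - \frac{635723410}{22339}$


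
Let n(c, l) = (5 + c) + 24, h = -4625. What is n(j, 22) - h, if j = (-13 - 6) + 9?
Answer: 4644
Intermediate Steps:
j = -10 (j = -19 + 9 = -10)
n(c, l) = 29 + c
n(j, 22) - h = (29 - 10) - 1*(-4625) = 19 + 4625 = 4644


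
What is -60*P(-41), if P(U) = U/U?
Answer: -60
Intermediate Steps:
P(U) = 1
-60*P(-41) = -60*1 = -60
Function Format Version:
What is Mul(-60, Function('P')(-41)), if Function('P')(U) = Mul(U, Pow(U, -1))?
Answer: -60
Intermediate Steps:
Function('P')(U) = 1
Mul(-60, Function('P')(-41)) = Mul(-60, 1) = -60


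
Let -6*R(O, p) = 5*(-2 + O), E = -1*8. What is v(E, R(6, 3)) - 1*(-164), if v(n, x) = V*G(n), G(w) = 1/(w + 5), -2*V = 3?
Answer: 329/2 ≈ 164.50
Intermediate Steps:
E = -8
V = -3/2 (V = -½*3 = -3/2 ≈ -1.5000)
G(w) = 1/(5 + w)
R(O, p) = 5/3 - 5*O/6 (R(O, p) = -5*(-2 + O)/6 = -(-10 + 5*O)/6 = 5/3 - 5*O/6)
v(n, x) = -3/(2*(5 + n))
v(E, R(6, 3)) - 1*(-164) = -3/(10 + 2*(-8)) - 1*(-164) = -3/(10 - 16) + 164 = -3/(-6) + 164 = -3*(-⅙) + 164 = ½ + 164 = 329/2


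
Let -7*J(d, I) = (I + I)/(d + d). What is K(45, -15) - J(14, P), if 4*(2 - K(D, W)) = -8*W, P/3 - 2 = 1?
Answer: -2735/98 ≈ -27.908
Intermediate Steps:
P = 9 (P = 6 + 3*1 = 6 + 3 = 9)
J(d, I) = -I/(7*d) (J(d, I) = -(I + I)/(7*(d + d)) = -2*I/(7*(2*d)) = -2*I*1/(2*d)/7 = -I/(7*d))
K(D, W) = 2 + 2*W (K(D, W) = 2 - (-2)*W = 2 + 2*W)
K(45, -15) - J(14, P) = (2 + 2*(-15)) - (-1)*9/(7*14) = (2 - 30) - (-1)*9/(7*14) = -28 - 1*(-9/98) = -28 + 9/98 = -2735/98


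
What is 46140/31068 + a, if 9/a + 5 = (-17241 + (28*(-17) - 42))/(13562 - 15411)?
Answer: 195917/56958 ≈ 3.4397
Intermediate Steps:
a = 43/22 (a = 9/(-5 + (-17241 + (28*(-17) - 42))/(13562 - 15411)) = 9/(-5 + (-17241 + (-476 - 42))/(-1849)) = 9/(-5 + (-17241 - 518)*(-1/1849)) = 9/(-5 - 17759*(-1/1849)) = 9/(-5 + 413/43) = 9/(198/43) = 9*(43/198) = 43/22 ≈ 1.9545)
46140/31068 + a = 46140/31068 + 43/22 = 46140*(1/31068) + 43/22 = 3845/2589 + 43/22 = 195917/56958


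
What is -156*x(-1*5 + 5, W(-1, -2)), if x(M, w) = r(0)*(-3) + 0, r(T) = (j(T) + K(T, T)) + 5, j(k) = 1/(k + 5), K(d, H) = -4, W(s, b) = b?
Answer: 2808/5 ≈ 561.60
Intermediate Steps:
j(k) = 1/(5 + k)
r(T) = 1 + 1/(5 + T) (r(T) = (1/(5 + T) - 4) + 5 = (-4 + 1/(5 + T)) + 5 = 1 + 1/(5 + T))
x(M, w) = -18/5 (x(M, w) = ((6 + 0)/(5 + 0))*(-3) + 0 = (6/5)*(-3) + 0 = -18/5 + 0 = -18/5)
-156*x(-1*5 + 5, W(-1, -2)) = -156*(-18/5) = 2808/5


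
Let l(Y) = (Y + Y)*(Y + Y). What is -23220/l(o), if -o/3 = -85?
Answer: -129/1445 ≈ -0.089273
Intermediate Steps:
o = 255 (o = -3*(-85) = 255)
l(Y) = 4*Y² (l(Y) = (2*Y)*(2*Y) = 4*Y²)
-23220/l(o) = -23220/(4*255²) = -23220/(4*65025) = -23220/260100 = -23220*1/260100 = -129/1445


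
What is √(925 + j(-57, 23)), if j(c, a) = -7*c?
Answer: 2*√331 ≈ 36.387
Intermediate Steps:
√(925 + j(-57, 23)) = √(925 - 7*(-57)) = √(925 + 399) = √1324 = 2*√331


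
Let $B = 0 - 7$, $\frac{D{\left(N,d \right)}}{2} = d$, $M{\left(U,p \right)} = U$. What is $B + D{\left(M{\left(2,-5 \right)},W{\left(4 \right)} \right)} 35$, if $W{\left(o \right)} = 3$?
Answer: $203$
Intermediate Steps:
$D{\left(N,d \right)} = 2 d$
$B = -7$
$B + D{\left(M{\left(2,-5 \right)},W{\left(4 \right)} \right)} 35 = -7 + 2 \cdot 3 \cdot 35 = -7 + 6 \cdot 35 = -7 + 210 = 203$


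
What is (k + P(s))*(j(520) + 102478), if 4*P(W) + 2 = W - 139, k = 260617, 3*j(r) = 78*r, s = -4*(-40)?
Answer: 60463203513/2 ≈ 3.0232e+10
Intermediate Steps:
s = 160
j(r) = 26*r (j(r) = (78*r)/3 = 26*r)
P(W) = -141/4 + W/4 (P(W) = -1/2 + (W - 139)/4 = -1/2 + (-139 + W)/4 = -1/2 + (-139/4 + W/4) = -141/4 + W/4)
(k + P(s))*(j(520) + 102478) = (260617 + (-141/4 + (1/4)*160))*(26*520 + 102478) = (260617 + (-141/4 + 40))*(13520 + 102478) = (260617 + 19/4)*115998 = (1042487/4)*115998 = 60463203513/2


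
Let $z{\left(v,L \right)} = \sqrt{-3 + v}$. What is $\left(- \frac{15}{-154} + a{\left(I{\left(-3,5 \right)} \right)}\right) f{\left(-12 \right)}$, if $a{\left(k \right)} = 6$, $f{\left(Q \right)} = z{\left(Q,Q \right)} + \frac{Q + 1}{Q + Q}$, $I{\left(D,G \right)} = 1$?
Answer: $\frac{313}{112} + \frac{939 i \sqrt{15}}{154} \approx 2.7946 + 23.615 i$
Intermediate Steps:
$f{\left(Q \right)} = \sqrt{-3 + Q} + \frac{1 + Q}{2 Q}$ ($f{\left(Q \right)} = \sqrt{-3 + Q} + \frac{Q + 1}{Q + Q} = \sqrt{-3 + Q} + \frac{1 + Q}{2 Q}$)
$\left(- \frac{15}{-154} + a{\left(I{\left(-3,5 \right)} \right)}\right) f{\left(-12 \right)} = \left(- \frac{15}{-154} + 6\right) \left(\frac{1}{2} + \sqrt{-3 - 12} + \frac{1}{2 \left(-12\right)}\right) = \left(\left(-15\right) \left(- \frac{1}{154}\right) + 6\right) \left(\frac{1}{2} + \sqrt{-15} + \frac{1}{2} \left(- \frac{1}{12}\right)\right) = \left(\frac{15}{154} + 6\right) \left(\frac{1}{2} + i \sqrt{15} - \frac{1}{24}\right) = \frac{939 \left(\frac{11}{24} + i \sqrt{15}\right)}{154} = \frac{313}{112} + \frac{939 i \sqrt{15}}{154}$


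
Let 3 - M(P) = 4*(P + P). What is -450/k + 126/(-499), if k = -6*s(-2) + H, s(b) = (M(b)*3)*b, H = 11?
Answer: -62424/69361 ≈ -0.89999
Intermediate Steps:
M(P) = 3 - 8*P (M(P) = 3 - 4*(P + P) = 3 - 4*2*P = 3 - 8*P)
s(b) = b*(9 - 24*b) (s(b) = ((3 - 8*b)*3)*b = (9 - 24*b)*b = b*(9 - 24*b))
k = 695 (k = -18*(-2)*(3 - 8*(-2)) + 11 = -18*(-2)*(3 + 16) + 11 = -18*(-2)*19 + 11 = -6*(-114) + 11 = 684 + 11 = 695)
-450/k + 126/(-499) = -450/695 + 126/(-499) = -450*1/695 + 126*(-1/499) = -90/139 - 126/499 = -62424/69361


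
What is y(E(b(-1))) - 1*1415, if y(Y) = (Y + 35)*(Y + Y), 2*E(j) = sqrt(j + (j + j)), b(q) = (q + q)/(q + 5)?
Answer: -5663/4 + 35*I*sqrt(6)/2 ≈ -1415.8 + 42.866*I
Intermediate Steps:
b(q) = 2*q/(5 + q) (b(q) = (2*q)/(5 + q) = 2*q/(5 + q))
E(j) = sqrt(3)*sqrt(j)/2 (E(j) = sqrt(j + (j + j))/2 = sqrt(j + 2*j)/2 = sqrt(3*j)/2 = (sqrt(3)*sqrt(j))/2 = sqrt(3)*sqrt(j)/2)
y(Y) = 2*Y*(35 + Y) (y(Y) = (35 + Y)*(2*Y) = 2*Y*(35 + Y))
y(E(b(-1))) - 1*1415 = 2*(sqrt(3)*sqrt(2*(-1)/(5 - 1))/2)*(35 + sqrt(3)*sqrt(2*(-1)/(5 - 1))/2) - 1*1415 = 2*(sqrt(3)*sqrt(2*(-1)/4)/2)*(35 + sqrt(3)*sqrt(2*(-1)/4)/2) - 1415 = 2*(sqrt(3)*sqrt(2*(-1)*(1/4))/2)*(35 + sqrt(3)*sqrt(2*(-1)*(1/4))/2) - 1415 = 2*(sqrt(3)*sqrt(-1/2)/2)*(35 + sqrt(3)*sqrt(-1/2)/2) - 1415 = 2*(sqrt(3)*(I*sqrt(2)/2)/2)*(35 + sqrt(3)*(I*sqrt(2)/2)/2) - 1415 = 2*(I*sqrt(6)/4)*(35 + I*sqrt(6)/4) - 1415 = I*sqrt(6)*(35 + I*sqrt(6)/4)/2 - 1415 = -1415 + I*sqrt(6)*(35 + I*sqrt(6)/4)/2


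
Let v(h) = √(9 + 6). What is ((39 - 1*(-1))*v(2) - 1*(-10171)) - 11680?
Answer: -1509 + 40*√15 ≈ -1354.1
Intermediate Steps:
v(h) = √15
((39 - 1*(-1))*v(2) - 1*(-10171)) - 11680 = ((39 - 1*(-1))*√15 - 1*(-10171)) - 11680 = ((39 + 1)*√15 + 10171) - 11680 = (40*√15 + 10171) - 11680 = (10171 + 40*√15) - 11680 = -1509 + 40*√15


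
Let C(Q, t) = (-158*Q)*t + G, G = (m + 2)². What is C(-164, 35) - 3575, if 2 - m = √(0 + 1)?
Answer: 903354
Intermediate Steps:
m = 1 (m = 2 - √(0 + 1) = 2 - √1 = 2 - 1*1 = 2 - 1 = 1)
G = 9 (G = (1 + 2)² = 3² = 9)
C(Q, t) = 9 - 158*Q*t (C(Q, t) = (-158*Q)*t + 9 = -158*Q*t + 9 = 9 - 158*Q*t)
C(-164, 35) - 3575 = (9 - 158*(-164)*35) - 3575 = (9 + 906920) - 3575 = 906929 - 3575 = 903354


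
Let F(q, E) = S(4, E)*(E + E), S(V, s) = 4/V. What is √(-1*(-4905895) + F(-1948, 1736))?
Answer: √4909367 ≈ 2215.7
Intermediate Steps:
F(q, E) = 2*E (F(q, E) = (4/4)*(E + E) = (4*(¼))*(2*E) = 1*(2*E) = 2*E)
√(-1*(-4905895) + F(-1948, 1736)) = √(-1*(-4905895) + 2*1736) = √(4905895 + 3472) = √4909367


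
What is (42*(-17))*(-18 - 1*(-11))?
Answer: 4998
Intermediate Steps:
(42*(-17))*(-18 - 1*(-11)) = -714*(-18 + 11) = -714*(-7) = 4998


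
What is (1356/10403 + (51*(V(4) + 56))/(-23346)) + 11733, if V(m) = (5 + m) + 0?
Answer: 949857518095/80956146 ≈ 11733.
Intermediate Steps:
V(m) = 5 + m
(1356/10403 + (51*(V(4) + 56))/(-23346)) + 11733 = (1356/10403 + (51*((5 + 4) + 56))/(-23346)) + 11733 = (1356*(1/10403) + (51*(9 + 56))*(-1/23346)) + 11733 = (1356/10403 + (51*65)*(-1/23346)) + 11733 = (1356/10403 + 3315*(-1/23346)) + 11733 = (1356/10403 - 1105/7782) + 11733 = -942923/80956146 + 11733 = 949857518095/80956146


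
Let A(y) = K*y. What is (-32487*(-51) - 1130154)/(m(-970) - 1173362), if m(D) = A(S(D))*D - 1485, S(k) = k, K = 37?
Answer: 526683/33638453 ≈ 0.015657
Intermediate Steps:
A(y) = 37*y
m(D) = -1485 + 37*D² (m(D) = (37*D)*D - 1485 = 37*D² - 1485 = -1485 + 37*D²)
(-32487*(-51) - 1130154)/(m(-970) - 1173362) = (-32487*(-51) - 1130154)/((-1485 + 37*(-970)²) - 1173362) = (1656837 - 1130154)/((-1485 + 37*940900) - 1173362) = 526683/((-1485 + 34813300) - 1173362) = 526683/(34811815 - 1173362) = 526683/33638453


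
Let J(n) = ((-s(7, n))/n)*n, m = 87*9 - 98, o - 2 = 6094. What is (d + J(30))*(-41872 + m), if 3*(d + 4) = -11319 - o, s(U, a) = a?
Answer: 240490893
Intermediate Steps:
o = 6096 (o = 2 + 6094 = 6096)
m = 685 (m = 783 - 98 = 685)
d = -5809 (d = -4 + (-11319 - 1*6096)/3 = -4 + (-11319 - 6096)/3 = -4 + (1/3)*(-17415) = -4 - 5805 = -5809)
J(n) = -n (J(n) = ((-n)/n)*n = -n)
(d + J(30))*(-41872 + m) = (-5809 - 1*30)*(-41872 + 685) = (-5809 - 30)*(-41187) = -5839*(-41187) = 240490893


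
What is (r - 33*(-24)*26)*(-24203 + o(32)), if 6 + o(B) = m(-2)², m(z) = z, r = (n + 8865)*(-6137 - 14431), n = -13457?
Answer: -2286618465840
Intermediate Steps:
r = 94448256 (r = (-13457 + 8865)*(-6137 - 14431) = -4592*(-20568) = 94448256)
o(B) = -2 (o(B) = -6 + (-2)² = -6 + 4 = -2)
(r - 33*(-24)*26)*(-24203 + o(32)) = (94448256 - 33*(-24)*26)*(-24203 - 2) = (94448256 + 792*26)*(-24205) = (94448256 + 20592)*(-24205) = 94468848*(-24205) = -2286618465840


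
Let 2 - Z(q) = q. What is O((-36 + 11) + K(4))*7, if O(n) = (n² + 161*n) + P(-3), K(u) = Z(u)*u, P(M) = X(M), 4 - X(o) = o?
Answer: -29519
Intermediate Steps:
X(o) = 4 - o
Z(q) = 2 - q
P(M) = 4 - M
K(u) = u*(2 - u) (K(u) = (2 - u)*u = u*(2 - u))
O(n) = 7 + n² + 161*n (O(n) = (n² + 161*n) + (4 - 1*(-3)) = (n² + 161*n) + (4 + 3) = (n² + 161*n) + 7 = 7 + n² + 161*n)
O((-36 + 11) + K(4))*7 = (7 + ((-36 + 11) + 4*(2 - 1*4))² + 161*((-36 + 11) + 4*(2 - 1*4)))*7 = (7 + (-25 + 4*(2 - 4))² + 161*(-25 + 4*(2 - 4)))*7 = (7 + (-25 + 4*(-2))² + 161*(-25 + 4*(-2)))*7 = (7 + (-25 - 8)² + 161*(-25 - 8))*7 = (7 + (-33)² + 161*(-33))*7 = (7 + 1089 - 5313)*7 = -4217*7 = -29519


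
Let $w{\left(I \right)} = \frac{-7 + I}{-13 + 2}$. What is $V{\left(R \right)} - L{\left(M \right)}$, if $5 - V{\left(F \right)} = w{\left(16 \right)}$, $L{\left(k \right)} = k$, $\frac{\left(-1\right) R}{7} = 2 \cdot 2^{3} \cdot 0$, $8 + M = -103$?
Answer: $\frac{1285}{11} \approx 116.82$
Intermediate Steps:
$M = -111$ ($M = -8 - 103 = -111$)
$R = 0$ ($R = - 7 \cdot 2 \cdot 2^{3} \cdot 0 = - 7 \cdot 2 \cdot 8 \cdot 0 = - 7 \cdot 16 \cdot 0 = \left(-7\right) 0 = 0$)
$w{\left(I \right)} = \frac{7}{11} - \frac{I}{11}$ ($w{\left(I \right)} = \frac{-7 + I}{-11} = \left(-7 + I\right) \left(- \frac{1}{11}\right) = \frac{7}{11} - \frac{I}{11}$)
$V{\left(F \right)} = \frac{64}{11}$ ($V{\left(F \right)} = 5 - \left(\frac{7}{11} - \frac{16}{11}\right) = 5 - - \frac{9}{11} = 5 + \frac{9}{11} = \frac{64}{11}$)
$V{\left(R \right)} - L{\left(M \right)} = \frac{64}{11} - -111 = \frac{64}{11} + 111 = \frac{1285}{11}$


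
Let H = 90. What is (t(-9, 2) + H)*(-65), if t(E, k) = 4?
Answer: -6110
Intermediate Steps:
(t(-9, 2) + H)*(-65) = (4 + 90)*(-65) = 94*(-65) = -6110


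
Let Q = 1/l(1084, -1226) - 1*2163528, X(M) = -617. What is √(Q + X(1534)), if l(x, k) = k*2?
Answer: I*√3252874410633/1226 ≈ 1471.1*I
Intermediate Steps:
l(x, k) = 2*k
Q = -5304970657/2452 (Q = 1/(2*(-1226)) - 1*2163528 = 1/(-2452) - 2163528 = -1/2452 - 2163528 = -5304970657/2452 ≈ -2.1635e+6)
√(Q + X(1534)) = √(-5304970657/2452 - 617) = √(-5306483541/2452) = I*√3252874410633/1226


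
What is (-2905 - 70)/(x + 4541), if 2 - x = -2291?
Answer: -175/402 ≈ -0.43532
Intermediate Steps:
x = 2293 (x = 2 - 1*(-2291) = 2 + 2291 = 2293)
(-2905 - 70)/(x + 4541) = (-2905 - 70)/(2293 + 4541) = -2975/6834 = -2975*1/6834 = -175/402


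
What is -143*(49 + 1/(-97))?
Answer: -679536/97 ≈ -7005.5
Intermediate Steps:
-143*(49 + 1/(-97)) = -143*(49 - 1/97) = -143*4752/97 = -679536/97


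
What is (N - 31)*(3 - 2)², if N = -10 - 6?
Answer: -47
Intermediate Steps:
N = -16
(N - 31)*(3 - 2)² = (-16 - 31)*(3 - 2)² = -47*1² = -47*1 = -47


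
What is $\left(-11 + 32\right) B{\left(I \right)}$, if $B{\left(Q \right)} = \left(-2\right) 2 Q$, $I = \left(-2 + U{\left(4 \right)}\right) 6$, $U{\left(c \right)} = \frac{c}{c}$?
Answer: $504$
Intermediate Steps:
$U{\left(c \right)} = 1$
$I = -6$ ($I = \left(-2 + 1\right) 6 = \left(-1\right) 6 = -6$)
$B{\left(Q \right)} = - 4 Q$
$\left(-11 + 32\right) B{\left(I \right)} = \left(-11 + 32\right) \left(\left(-4\right) \left(-6\right)\right) = 21 \cdot 24 = 504$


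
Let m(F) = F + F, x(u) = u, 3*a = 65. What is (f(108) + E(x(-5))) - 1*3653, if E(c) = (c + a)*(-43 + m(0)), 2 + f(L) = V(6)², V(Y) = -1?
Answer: -13112/3 ≈ -4370.7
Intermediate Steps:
a = 65/3 (a = (⅓)*65 = 65/3 ≈ 21.667)
m(F) = 2*F
f(L) = -1 (f(L) = -2 + (-1)² = -2 + 1 = -1)
E(c) = -2795/3 - 43*c (E(c) = (c + 65/3)*(-43 + 2*0) = (65/3 + c)*(-43 + 0) = (65/3 + c)*(-43) = -2795/3 - 43*c)
(f(108) + E(x(-5))) - 1*3653 = (-1 + (-2795/3 - 43*(-5))) - 1*3653 = (-1 + (-2795/3 + 215)) - 3653 = (-1 - 2150/3) - 3653 = -2153/3 - 3653 = -13112/3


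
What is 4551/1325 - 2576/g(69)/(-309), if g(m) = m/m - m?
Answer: 23053103/6960225 ≈ 3.3121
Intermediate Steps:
g(m) = 1 - m
4551/1325 - 2576/g(69)/(-309) = 4551/1325 - 2576/(1 - 1*69)/(-309) = 4551*(1/1325) - 2576/(1 - 69)*(-1/309) = 4551/1325 - 2576/(-68)*(-1/309) = 4551/1325 - 2576*(-1/68)*(-1/309) = 4551/1325 + (644/17)*(-1/309) = 4551/1325 - 644/5253 = 23053103/6960225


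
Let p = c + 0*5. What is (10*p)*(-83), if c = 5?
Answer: -4150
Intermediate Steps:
p = 5 (p = 5 + 0*5 = 5 + 0 = 5)
(10*p)*(-83) = (10*5)*(-83) = 50*(-83) = -4150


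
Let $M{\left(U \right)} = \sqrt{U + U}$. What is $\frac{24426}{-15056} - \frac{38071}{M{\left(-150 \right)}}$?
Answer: $- \frac{12213}{7528} + \frac{38071 i \sqrt{3}}{30} \approx -1.6223 + 2198.0 i$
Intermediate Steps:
$M{\left(U \right)} = \sqrt{2} \sqrt{U}$ ($M{\left(U \right)} = \sqrt{2 U} = \sqrt{2} \sqrt{U}$)
$\frac{24426}{-15056} - \frac{38071}{M{\left(-150 \right)}} = \frac{24426}{-15056} - \frac{38071}{\sqrt{2} \sqrt{-150}} = 24426 \left(- \frac{1}{15056}\right) - \frac{38071}{\sqrt{2} \cdot 5 i \sqrt{6}} = - \frac{12213}{7528} - \frac{38071}{10 i \sqrt{3}} = - \frac{12213}{7528} - 38071 \left(- \frac{i \sqrt{3}}{30}\right) = - \frac{12213}{7528} + \frac{38071 i \sqrt{3}}{30}$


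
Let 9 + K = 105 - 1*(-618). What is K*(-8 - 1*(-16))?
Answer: 5712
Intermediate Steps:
K = 714 (K = -9 + (105 - 1*(-618)) = -9 + (105 + 618) = -9 + 723 = 714)
K*(-8 - 1*(-16)) = 714*(-8 - 1*(-16)) = 714*(-8 + 16) = 714*8 = 5712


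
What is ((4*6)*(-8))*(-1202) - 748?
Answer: 230036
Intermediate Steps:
((4*6)*(-8))*(-1202) - 748 = (24*(-8))*(-1202) - 748 = -192*(-1202) - 748 = 230784 - 748 = 230036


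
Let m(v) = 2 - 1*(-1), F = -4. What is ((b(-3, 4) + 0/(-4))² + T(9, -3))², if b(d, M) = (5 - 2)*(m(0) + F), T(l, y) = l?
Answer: 324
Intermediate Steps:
m(v) = 3 (m(v) = 2 + 1 = 3)
b(d, M) = -3 (b(d, M) = (5 - 2)*(3 - 4) = 3*(-1) = -3)
((b(-3, 4) + 0/(-4))² + T(9, -3))² = ((-3 + 0/(-4))² + 9)² = ((-3 + 0*(-¼))² + 9)² = ((-3 + 0)² + 9)² = ((-3)² + 9)² = (9 + 9)² = 18² = 324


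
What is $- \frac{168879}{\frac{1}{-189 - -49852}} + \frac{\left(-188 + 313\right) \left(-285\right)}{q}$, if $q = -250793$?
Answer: $- \frac{2103410365171536}{250793} \approx -8.387 \cdot 10^{9}$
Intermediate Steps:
$- \frac{168879}{\frac{1}{-189 - -49852}} + \frac{\left(-188 + 313\right) \left(-285\right)}{q} = - \frac{168879}{\frac{1}{-189 - -49852}} + \frac{\left(-188 + 313\right) \left(-285\right)}{-250793} = - \frac{168879}{\frac{1}{-189 + 49852}} + 125 \left(-285\right) \left(- \frac{1}{250793}\right) = - \frac{168879}{\frac{1}{49663}} - - \frac{35625}{250793} = - 168879 \frac{1}{\frac{1}{49663}} + \frac{35625}{250793} = \left(-168879\right) 49663 + \frac{35625}{250793} = -8387037777 + \frac{35625}{250793} = - \frac{2103410365171536}{250793}$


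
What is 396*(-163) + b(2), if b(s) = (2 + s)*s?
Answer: -64540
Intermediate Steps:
b(s) = s*(2 + s)
396*(-163) + b(2) = 396*(-163) + 2*(2 + 2) = -64548 + 2*4 = -64548 + 8 = -64540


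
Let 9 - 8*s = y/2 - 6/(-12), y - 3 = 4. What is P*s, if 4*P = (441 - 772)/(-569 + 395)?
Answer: 1655/5568 ≈ 0.29723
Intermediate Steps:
y = 7 (y = 3 + 4 = 7)
s = 5/8 (s = 9/8 - (7/2 - 6/(-12))/8 = 9/8 - (7*(1/2) - 6*(-1/12))/8 = 9/8 - (7/2 + 1/2)/8 = 9/8 - 1/8*4 = 9/8 - 1/2 = 5/8 ≈ 0.62500)
P = 331/696 (P = ((441 - 772)/(-569 + 395))/4 = (-331/(-174))/4 = (-331*(-1/174))/4 = (1/4)*(331/174) = 331/696 ≈ 0.47557)
P*s = (331/696)*(5/8) = 1655/5568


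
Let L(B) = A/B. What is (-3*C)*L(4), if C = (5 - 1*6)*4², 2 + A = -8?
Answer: -120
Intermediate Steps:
A = -10 (A = -2 - 8 = -10)
L(B) = -10/B
C = -16 (C = (5 - 6)*16 = -1*16 = -16)
(-3*C)*L(4) = (-3*(-16))*(-10/4) = 48*(-10*¼) = 48*(-5/2) = -120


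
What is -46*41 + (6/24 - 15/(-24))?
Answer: -15081/8 ≈ -1885.1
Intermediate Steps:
-46*41 + (6/24 - 15/(-24)) = -1886 + (6*(1/24) - 15*(-1/24)) = -1886 + (¼ + 5/8) = -1886 + 7/8 = -15081/8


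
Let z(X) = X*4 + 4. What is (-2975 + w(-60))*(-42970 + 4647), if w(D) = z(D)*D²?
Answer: 32673231725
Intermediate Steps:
z(X) = 4 + 4*X (z(X) = 4*X + 4 = 4 + 4*X)
w(D) = D²*(4 + 4*D) (w(D) = (4 + 4*D)*D² = D²*(4 + 4*D))
(-2975 + w(-60))*(-42970 + 4647) = (-2975 + 4*(-60)²*(1 - 60))*(-42970 + 4647) = (-2975 + 4*3600*(-59))*(-38323) = (-2975 - 849600)*(-38323) = -852575*(-38323) = 32673231725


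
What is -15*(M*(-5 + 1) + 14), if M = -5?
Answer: -510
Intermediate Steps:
-15*(M*(-5 + 1) + 14) = -15*(-5*(-5 + 1) + 14) = -15*(-5*(-4) + 14) = -15*(20 + 14) = -15*34 = -510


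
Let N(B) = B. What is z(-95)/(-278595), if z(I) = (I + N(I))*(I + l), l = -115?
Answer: -2660/18573 ≈ -0.14322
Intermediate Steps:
z(I) = 2*I*(-115 + I) (z(I) = (I + I)*(I - 115) = (2*I)*(-115 + I) = 2*I*(-115 + I))
z(-95)/(-278595) = (2*(-95)*(-115 - 95))/(-278595) = (2*(-95)*(-210))*(-1/278595) = 39900*(-1/278595) = -2660/18573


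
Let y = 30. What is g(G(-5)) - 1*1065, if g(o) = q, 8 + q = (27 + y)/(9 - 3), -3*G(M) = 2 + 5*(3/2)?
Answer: -2127/2 ≈ -1063.5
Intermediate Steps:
G(M) = -19/6 (G(M) = -(2 + 5*(3/2))/3 = -(2 + 15/2)/3 = -1/3*19/2 = -19/6)
q = 3/2 (q = -8 + (27 + 30)/(9 - 3) = -8 + 57/6 = -8 + 57*(1/6) = -8 + 19/2 = 3/2 ≈ 1.5000)
g(o) = 3/2
g(G(-5)) - 1*1065 = 3/2 - 1*1065 = 3/2 - 1065 = -2127/2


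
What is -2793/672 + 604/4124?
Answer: -132291/32992 ≈ -4.0098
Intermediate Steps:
-2793/672 + 604/4124 = -2793*1/672 + 604*(1/4124) = -133/32 + 151/1031 = -132291/32992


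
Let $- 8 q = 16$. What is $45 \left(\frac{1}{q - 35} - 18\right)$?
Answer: $- \frac{30015}{37} \approx -811.22$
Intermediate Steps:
$q = -2$ ($q = \left(- \frac{1}{8}\right) 16 = -2$)
$45 \left(\frac{1}{q - 35} - 18\right) = 45 \left(\frac{1}{-2 - 35} - 18\right) = 45 \left(\frac{1}{-37} - 18\right) = 45 \left(- \frac{1}{37} - 18\right) = 45 \left(- \frac{667}{37}\right) = - \frac{30015}{37}$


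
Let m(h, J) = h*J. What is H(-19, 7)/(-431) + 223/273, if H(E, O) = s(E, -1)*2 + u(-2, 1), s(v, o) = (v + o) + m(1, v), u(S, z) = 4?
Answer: 116315/117663 ≈ 0.98854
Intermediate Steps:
m(h, J) = J*h
s(v, o) = o + 2*v (s(v, o) = (v + o) + v*1 = (o + v) + v = o + 2*v)
H(E, O) = 2 + 4*E (H(E, O) = (-1 + 2*E)*2 + 4 = (-2 + 4*E) + 4 = 2 + 4*E)
H(-19, 7)/(-431) + 223/273 = (2 + 4*(-19))/(-431) + 223/273 = (2 - 76)*(-1/431) + 223*(1/273) = -74*(-1/431) + 223/273 = 74/431 + 223/273 = 116315/117663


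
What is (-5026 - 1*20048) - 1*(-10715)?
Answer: -14359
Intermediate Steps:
(-5026 - 1*20048) - 1*(-10715) = (-5026 - 20048) + 10715 = -25074 + 10715 = -14359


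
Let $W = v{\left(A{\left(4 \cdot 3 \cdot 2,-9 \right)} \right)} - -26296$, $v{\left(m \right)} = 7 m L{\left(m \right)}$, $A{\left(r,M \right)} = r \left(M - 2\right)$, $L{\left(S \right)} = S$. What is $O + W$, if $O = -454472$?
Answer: $59696$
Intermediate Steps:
$A{\left(r,M \right)} = r \left(-2 + M\right)$
$v{\left(m \right)} = 7 m^{2}$ ($v{\left(m \right)} = 7 m m = 7 m^{2}$)
$W = 514168$ ($W = 7 \left(4 \cdot 3 \cdot 2 \left(-2 - 9\right)\right)^{2} - -26296 = 7 \left(12 \cdot 2 \left(-11\right)\right)^{2} + 26296 = 7 \left(24 \left(-11\right)\right)^{2} + 26296 = 7 \left(-264\right)^{2} + 26296 = 7 \cdot 69696 + 26296 = 487872 + 26296 = 514168$)
$O + W = -454472 + 514168 = 59696$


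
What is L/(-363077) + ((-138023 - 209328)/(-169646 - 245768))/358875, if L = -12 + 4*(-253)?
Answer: 13889615926457/4920739647144750 ≈ 0.0028227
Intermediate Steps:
L = -1024 (L = -12 - 1012 = -1024)
L/(-363077) + ((-138023 - 209328)/(-169646 - 245768))/358875 = -1024/(-363077) + ((-138023 - 209328)/(-169646 - 245768))/358875 = -1024*(-1/363077) - 347351/(-415414)*(1/358875) = 1024/363077 - 347351*(-1/415414)*(1/358875) = 1024/363077 + (347351/415414)*(1/358875) = 1024/363077 + 347351/149081699250 = 13889615926457/4920739647144750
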